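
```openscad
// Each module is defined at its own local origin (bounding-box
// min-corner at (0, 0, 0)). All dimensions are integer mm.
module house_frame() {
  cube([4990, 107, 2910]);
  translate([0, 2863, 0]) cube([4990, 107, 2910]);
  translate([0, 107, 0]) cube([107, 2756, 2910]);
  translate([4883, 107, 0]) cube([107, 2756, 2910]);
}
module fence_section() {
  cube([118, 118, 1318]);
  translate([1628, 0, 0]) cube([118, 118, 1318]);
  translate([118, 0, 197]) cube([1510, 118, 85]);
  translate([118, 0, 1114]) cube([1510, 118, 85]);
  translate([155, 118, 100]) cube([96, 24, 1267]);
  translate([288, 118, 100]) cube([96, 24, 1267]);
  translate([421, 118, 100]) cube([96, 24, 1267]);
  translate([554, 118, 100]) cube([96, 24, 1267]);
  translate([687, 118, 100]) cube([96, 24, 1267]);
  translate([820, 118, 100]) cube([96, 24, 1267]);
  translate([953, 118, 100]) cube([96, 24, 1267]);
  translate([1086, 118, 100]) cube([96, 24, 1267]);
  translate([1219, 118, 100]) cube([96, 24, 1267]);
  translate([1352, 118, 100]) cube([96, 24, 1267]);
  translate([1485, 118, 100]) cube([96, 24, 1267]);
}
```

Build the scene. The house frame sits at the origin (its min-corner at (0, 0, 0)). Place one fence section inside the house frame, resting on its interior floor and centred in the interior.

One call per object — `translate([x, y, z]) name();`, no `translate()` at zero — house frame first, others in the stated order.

house_frame();
translate([1622, 1414, 0]) fence_section();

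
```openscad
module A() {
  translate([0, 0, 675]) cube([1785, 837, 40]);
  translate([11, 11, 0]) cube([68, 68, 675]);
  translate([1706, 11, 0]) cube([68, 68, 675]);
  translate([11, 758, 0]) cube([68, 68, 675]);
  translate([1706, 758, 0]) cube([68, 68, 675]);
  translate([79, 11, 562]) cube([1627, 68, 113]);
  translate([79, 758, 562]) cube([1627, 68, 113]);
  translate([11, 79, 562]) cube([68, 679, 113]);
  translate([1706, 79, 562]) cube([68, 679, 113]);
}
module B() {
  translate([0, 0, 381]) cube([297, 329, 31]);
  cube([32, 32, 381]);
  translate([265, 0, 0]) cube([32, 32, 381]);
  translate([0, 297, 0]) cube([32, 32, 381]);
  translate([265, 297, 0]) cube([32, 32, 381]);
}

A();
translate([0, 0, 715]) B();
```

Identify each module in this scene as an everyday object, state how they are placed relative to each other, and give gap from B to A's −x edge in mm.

The stool's min-x is at 0; the table's min-x is 0; gap = 0 mm.

A is a table. B is a stool. The stool is on top of the table. The gap from the stool to the table's −x edge is 0 mm.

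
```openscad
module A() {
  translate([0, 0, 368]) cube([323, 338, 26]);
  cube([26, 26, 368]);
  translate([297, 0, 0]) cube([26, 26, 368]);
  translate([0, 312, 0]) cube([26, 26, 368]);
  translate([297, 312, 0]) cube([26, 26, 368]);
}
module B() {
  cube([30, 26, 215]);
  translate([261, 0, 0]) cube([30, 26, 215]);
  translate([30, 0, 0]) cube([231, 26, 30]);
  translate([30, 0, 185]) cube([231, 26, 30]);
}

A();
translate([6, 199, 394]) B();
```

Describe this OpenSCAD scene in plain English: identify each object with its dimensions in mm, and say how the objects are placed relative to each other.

A is a simple wooden stool: a rectangular seat 323 mm (x) by 338 mm (y), 26 mm thick, top face at z = 394 mm, on four square legs, each 26×26 mm in cross-section. The legs rest on z = 0, each flush with a corner of the seat.

B is a rectangular picture frame lying in the x–z plane (depth along y). The opening is 231 mm wide (x) by 155 mm tall (z), surrounded by a border 30 mm wide on all four sides. The frame is 26 mm deep and is made of two full-height vertical stiles with two horizontal rails fitted between them.

The picture frame is on top of the stool.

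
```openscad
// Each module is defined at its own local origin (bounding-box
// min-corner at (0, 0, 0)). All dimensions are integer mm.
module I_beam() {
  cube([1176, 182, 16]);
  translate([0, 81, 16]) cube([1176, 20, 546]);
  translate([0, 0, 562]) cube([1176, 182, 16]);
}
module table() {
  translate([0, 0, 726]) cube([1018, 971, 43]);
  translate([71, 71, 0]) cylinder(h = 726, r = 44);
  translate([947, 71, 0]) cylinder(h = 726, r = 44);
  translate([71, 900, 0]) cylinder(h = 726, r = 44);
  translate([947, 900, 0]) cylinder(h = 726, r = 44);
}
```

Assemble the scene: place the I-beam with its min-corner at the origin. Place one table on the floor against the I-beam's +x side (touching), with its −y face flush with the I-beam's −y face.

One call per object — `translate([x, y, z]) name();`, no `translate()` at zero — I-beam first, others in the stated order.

I_beam();
translate([1176, 0, 0]) table();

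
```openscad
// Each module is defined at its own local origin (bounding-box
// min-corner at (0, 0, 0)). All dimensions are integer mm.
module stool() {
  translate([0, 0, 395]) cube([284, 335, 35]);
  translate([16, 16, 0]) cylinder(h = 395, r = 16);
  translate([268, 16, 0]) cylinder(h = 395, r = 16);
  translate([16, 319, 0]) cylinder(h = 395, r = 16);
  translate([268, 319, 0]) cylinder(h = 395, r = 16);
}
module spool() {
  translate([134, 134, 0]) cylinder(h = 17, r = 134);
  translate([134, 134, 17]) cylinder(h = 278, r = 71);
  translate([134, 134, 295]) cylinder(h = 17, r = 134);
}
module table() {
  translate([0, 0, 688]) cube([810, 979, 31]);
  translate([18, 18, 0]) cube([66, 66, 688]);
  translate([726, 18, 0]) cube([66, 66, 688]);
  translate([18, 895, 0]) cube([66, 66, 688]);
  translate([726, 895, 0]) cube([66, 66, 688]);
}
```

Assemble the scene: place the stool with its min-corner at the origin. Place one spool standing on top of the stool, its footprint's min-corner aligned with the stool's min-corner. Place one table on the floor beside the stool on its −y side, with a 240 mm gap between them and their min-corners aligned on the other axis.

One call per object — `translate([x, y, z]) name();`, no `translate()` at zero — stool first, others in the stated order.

stool();
translate([0, 0, 430]) spool();
translate([0, -1219, 0]) table();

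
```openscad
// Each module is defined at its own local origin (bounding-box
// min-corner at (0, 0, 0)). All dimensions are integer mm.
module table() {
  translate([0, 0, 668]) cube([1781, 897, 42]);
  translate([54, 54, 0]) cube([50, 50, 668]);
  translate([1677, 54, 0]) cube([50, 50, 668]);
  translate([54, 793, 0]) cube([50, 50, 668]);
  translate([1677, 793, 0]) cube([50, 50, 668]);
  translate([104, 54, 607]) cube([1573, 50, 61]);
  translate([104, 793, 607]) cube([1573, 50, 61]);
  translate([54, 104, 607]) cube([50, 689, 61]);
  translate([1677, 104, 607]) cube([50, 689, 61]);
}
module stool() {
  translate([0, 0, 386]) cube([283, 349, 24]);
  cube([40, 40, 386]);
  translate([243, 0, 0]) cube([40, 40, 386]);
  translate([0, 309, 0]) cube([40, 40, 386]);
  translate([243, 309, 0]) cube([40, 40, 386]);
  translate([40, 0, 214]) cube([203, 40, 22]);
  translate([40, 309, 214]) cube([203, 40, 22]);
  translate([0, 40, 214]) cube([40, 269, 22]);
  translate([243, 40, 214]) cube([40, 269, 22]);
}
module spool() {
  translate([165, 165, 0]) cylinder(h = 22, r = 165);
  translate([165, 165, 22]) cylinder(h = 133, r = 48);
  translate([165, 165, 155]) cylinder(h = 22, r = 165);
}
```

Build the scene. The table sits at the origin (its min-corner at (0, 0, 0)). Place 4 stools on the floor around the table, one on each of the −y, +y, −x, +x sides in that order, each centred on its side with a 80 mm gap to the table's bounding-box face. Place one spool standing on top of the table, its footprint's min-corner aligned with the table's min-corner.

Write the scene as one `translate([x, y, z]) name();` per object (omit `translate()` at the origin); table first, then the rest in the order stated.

table();
translate([749, -429, 0]) stool();
translate([749, 977, 0]) stool();
translate([-363, 274, 0]) stool();
translate([1861, 274, 0]) stool();
translate([0, 0, 710]) spool();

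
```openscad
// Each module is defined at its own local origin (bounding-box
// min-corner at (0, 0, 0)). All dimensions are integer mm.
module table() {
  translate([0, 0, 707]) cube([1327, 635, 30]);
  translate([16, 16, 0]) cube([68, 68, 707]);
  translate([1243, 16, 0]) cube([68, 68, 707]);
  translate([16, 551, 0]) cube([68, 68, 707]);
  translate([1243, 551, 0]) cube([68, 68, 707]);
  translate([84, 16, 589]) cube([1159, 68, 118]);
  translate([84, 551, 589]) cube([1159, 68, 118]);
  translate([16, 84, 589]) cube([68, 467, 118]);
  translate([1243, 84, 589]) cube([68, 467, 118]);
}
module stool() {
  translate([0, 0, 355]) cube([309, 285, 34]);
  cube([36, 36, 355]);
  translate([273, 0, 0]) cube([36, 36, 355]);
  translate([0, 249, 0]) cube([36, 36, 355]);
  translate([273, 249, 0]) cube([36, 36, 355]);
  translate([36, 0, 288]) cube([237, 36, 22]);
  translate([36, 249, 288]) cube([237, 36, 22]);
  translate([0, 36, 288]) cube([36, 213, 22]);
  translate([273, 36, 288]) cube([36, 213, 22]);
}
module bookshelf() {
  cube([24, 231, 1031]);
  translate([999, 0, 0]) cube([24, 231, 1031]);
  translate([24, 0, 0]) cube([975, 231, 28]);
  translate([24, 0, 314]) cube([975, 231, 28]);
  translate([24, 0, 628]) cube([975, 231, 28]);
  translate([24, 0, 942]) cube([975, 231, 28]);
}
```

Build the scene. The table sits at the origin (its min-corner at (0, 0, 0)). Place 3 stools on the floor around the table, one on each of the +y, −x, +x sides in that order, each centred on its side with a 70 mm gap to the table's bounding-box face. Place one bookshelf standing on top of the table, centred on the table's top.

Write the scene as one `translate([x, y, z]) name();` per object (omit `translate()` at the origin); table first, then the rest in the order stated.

table();
translate([509, 705, 0]) stool();
translate([-379, 175, 0]) stool();
translate([1397, 175, 0]) stool();
translate([152, 202, 737]) bookshelf();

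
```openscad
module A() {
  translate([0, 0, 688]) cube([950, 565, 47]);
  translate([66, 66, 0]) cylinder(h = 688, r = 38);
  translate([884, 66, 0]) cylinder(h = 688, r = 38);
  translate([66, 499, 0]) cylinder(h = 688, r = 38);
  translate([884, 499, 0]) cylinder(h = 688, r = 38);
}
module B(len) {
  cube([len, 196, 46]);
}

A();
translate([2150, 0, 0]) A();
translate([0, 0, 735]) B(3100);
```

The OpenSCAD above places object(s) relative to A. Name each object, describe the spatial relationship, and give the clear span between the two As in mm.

A is a table. B is a beam. A beam spans the tops of two tables. The clear span between the two tables is 1200 mm.

Second table starts at x = 2150; first ends at x = 950; clear span = 2150 − 950 = 1200 mm.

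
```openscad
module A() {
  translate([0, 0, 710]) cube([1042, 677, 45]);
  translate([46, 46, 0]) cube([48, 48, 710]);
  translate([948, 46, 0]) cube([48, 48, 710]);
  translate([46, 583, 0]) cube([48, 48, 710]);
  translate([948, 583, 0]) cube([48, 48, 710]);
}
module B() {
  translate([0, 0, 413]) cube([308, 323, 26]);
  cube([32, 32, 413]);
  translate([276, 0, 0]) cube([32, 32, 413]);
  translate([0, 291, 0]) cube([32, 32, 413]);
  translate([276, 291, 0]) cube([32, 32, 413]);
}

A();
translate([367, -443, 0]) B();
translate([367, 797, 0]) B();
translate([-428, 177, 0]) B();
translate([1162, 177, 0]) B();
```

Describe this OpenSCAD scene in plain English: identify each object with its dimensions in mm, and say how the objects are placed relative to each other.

A is a table: top 1042 mm (x) × 677 mm (y), 45 mm thick, upper face at z = 755 mm, on four 48×48 mm square legs, each inset 46 mm from the nearest pair of top edges, running from z = 0 to the bottom of the top.

B is a simple wooden stool: a rectangular seat 308 mm (x) by 323 mm (y), 26 mm thick, top face at z = 439 mm, on four square legs, each 32×32 mm in cross-section. The legs rest on z = 0, each flush with a corner of the seat.

Four stools sit around the table at the −y, +y, −x, +x sides.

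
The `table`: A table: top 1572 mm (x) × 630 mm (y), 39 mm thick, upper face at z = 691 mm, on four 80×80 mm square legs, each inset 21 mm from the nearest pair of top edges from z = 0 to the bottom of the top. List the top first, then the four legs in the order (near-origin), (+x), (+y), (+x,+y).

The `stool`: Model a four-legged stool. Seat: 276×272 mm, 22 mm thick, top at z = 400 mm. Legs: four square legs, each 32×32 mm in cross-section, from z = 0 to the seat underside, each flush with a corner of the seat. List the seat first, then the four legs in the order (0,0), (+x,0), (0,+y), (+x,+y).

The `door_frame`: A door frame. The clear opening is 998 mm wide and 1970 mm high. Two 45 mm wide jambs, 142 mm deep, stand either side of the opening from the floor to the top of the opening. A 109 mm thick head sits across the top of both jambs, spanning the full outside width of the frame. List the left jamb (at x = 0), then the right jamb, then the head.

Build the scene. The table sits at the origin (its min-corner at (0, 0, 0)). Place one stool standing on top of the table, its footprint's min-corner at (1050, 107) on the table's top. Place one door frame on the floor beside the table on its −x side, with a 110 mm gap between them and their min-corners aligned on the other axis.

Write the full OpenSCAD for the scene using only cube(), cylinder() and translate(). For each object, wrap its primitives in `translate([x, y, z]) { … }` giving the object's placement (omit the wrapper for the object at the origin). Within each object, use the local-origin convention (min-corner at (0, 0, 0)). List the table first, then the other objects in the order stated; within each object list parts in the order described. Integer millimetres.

translate([0, 0, 652]) cube([1572, 630, 39]);
translate([21, 21, 0]) cube([80, 80, 652]);
translate([1471, 21, 0]) cube([80, 80, 652]);
translate([21, 529, 0]) cube([80, 80, 652]);
translate([1471, 529, 0]) cube([80, 80, 652]);
translate([1050, 107, 691]) {
  translate([0, 0, 378]) cube([276, 272, 22]);
  cube([32, 32, 378]);
  translate([244, 0, 0]) cube([32, 32, 378]);
  translate([0, 240, 0]) cube([32, 32, 378]);
  translate([244, 240, 0]) cube([32, 32, 378]);
}
translate([-1198, 0, 0]) {
  cube([45, 142, 1970]);
  translate([1043, 0, 0]) cube([45, 142, 1970]);
  translate([0, 0, 1970]) cube([1088, 142, 109]);
}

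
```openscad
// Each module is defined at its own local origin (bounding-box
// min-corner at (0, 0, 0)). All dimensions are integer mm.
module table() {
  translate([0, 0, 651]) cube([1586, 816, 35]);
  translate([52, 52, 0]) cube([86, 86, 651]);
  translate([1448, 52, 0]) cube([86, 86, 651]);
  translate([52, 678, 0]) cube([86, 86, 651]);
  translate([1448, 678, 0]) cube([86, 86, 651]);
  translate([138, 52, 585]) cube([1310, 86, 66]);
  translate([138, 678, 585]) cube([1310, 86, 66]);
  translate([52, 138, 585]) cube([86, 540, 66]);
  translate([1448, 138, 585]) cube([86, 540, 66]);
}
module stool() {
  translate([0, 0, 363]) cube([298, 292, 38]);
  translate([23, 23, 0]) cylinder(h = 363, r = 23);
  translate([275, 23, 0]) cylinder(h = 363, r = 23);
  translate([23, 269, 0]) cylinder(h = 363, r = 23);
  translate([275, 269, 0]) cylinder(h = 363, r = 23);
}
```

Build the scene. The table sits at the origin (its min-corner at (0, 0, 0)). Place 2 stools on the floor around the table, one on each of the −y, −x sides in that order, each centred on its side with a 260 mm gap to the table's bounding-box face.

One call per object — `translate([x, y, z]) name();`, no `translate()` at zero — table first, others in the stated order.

table();
translate([644, -552, 0]) stool();
translate([-558, 262, 0]) stool();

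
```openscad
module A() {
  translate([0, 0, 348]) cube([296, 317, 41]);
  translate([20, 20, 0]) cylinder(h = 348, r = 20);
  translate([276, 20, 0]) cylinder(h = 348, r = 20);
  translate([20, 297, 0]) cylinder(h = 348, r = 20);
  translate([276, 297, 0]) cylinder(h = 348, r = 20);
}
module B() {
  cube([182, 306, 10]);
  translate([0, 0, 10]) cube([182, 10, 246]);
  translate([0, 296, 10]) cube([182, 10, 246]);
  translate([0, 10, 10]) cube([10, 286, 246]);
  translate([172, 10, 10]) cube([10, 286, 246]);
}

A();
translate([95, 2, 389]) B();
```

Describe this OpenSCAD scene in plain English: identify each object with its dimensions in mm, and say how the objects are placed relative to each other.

A is a four-legged stool. The seat is a 296×317×41 mm slab whose top surface is at z = 389 mm; four round legs, each 40 mm in diameter, run from the floor (z = 0) to the underside of the seat, each leg's axis is inset half a diameter from the nearest pair of seat edges (so the leg's bounding box is flush with the corner).

B is an open-topped rectangular box: outside dimensions 182×306×256 mm, with a uniform wall and base thickness of 10 mm. The base is a full 182×306 slab on the floor; four walls sit on top of the base. The front and back walls (the −y and +y sides) span the full width; the two side walls fit between them.

The open box is on top of the stool.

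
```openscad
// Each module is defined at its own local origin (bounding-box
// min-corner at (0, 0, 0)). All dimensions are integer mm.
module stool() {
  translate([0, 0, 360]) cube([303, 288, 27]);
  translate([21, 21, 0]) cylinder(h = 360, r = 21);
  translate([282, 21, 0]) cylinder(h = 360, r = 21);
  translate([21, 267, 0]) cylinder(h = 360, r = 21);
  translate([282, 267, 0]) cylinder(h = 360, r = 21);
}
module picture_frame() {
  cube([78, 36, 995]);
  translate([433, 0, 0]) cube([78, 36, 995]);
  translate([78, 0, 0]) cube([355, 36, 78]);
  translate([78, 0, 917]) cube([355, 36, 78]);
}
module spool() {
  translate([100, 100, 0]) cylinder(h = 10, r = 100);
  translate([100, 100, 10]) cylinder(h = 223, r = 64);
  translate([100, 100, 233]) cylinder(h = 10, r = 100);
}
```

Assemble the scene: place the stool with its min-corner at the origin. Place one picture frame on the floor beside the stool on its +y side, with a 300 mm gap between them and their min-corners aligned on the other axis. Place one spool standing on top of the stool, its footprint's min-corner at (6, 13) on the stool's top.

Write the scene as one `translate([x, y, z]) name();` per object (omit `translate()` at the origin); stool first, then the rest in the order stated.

stool();
translate([0, 588, 0]) picture_frame();
translate([6, 13, 387]) spool();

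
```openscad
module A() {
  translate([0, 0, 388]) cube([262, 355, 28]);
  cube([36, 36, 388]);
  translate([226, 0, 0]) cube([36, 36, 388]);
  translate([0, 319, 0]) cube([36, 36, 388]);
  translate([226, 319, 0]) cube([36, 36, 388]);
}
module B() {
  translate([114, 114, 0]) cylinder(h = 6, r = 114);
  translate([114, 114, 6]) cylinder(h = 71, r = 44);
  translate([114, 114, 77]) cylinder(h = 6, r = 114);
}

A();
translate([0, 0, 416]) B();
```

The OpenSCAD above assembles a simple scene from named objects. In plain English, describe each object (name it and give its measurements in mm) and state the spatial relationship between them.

A is a simple wooden stool: a rectangular seat 262 mm (x) by 355 mm (y), 28 mm thick, top face at z = 416 mm, on four square legs, each 36×36 mm in cross-section. The legs rest on z = 0, each flush with a corner of the seat.

B is a spool: two coaxial disc flanges of radius 114 mm and thickness 6 mm, joined by a core cylinder of radius 44 mm and height 71 mm. The lower flange rests on z = 0 and the three cylinders share a vertical axis.

The spool is on top of the stool.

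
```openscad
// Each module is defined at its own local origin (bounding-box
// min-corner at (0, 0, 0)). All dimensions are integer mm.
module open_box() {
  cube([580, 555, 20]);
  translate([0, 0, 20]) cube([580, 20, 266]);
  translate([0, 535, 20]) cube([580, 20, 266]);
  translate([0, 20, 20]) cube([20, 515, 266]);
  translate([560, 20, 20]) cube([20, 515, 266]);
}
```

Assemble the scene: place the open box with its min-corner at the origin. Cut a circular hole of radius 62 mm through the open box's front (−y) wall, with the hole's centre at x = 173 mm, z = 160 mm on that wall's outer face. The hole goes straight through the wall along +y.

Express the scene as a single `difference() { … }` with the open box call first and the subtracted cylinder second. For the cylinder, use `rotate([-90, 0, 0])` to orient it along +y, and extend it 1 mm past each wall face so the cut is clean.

difference() {
  open_box();
  translate([173, -1, 160]) rotate([-90, 0, 0]) cylinder(h = 22, r = 62);
}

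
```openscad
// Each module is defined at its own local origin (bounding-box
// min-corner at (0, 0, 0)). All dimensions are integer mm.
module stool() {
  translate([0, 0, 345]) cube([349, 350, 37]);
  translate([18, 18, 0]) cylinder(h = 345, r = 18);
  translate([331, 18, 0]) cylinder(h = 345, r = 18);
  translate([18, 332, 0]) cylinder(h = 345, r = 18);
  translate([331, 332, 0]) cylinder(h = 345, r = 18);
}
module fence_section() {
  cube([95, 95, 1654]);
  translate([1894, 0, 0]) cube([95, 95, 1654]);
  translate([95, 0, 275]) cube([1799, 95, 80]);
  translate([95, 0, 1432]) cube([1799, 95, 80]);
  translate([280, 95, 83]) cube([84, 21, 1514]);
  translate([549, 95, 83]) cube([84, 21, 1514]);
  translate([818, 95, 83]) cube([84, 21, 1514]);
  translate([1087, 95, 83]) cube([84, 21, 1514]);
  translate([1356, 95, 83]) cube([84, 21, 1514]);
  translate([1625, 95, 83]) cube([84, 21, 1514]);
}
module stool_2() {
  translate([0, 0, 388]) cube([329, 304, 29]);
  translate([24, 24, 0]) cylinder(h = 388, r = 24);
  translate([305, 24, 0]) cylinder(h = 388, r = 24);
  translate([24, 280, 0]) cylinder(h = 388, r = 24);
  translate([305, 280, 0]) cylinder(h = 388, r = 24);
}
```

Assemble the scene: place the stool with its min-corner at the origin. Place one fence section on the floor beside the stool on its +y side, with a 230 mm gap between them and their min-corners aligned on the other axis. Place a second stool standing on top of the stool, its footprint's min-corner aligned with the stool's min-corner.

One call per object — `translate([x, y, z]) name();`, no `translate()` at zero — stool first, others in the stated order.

stool();
translate([0, 580, 0]) fence_section();
translate([0, 0, 382]) stool_2();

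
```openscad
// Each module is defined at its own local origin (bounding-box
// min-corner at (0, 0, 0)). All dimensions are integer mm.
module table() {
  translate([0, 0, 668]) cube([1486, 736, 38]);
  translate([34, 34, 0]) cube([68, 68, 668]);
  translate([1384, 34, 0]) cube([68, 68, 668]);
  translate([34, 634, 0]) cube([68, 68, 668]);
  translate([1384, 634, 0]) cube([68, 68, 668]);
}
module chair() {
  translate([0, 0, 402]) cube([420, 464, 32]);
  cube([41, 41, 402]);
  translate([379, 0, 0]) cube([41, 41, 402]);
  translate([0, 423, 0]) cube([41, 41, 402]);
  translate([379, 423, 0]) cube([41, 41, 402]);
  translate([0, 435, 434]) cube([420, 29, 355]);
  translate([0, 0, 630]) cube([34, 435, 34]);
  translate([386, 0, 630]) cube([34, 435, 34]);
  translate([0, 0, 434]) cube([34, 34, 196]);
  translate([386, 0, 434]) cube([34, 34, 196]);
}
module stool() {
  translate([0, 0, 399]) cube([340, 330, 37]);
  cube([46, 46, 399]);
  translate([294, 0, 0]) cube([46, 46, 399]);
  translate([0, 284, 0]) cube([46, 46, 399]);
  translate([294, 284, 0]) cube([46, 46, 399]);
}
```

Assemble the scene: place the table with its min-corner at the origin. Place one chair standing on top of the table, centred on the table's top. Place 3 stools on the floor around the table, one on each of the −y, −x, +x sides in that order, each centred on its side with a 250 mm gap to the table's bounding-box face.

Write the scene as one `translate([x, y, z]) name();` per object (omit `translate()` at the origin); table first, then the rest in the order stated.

table();
translate([533, 136, 706]) chair();
translate([573, -580, 0]) stool();
translate([-590, 203, 0]) stool();
translate([1736, 203, 0]) stool();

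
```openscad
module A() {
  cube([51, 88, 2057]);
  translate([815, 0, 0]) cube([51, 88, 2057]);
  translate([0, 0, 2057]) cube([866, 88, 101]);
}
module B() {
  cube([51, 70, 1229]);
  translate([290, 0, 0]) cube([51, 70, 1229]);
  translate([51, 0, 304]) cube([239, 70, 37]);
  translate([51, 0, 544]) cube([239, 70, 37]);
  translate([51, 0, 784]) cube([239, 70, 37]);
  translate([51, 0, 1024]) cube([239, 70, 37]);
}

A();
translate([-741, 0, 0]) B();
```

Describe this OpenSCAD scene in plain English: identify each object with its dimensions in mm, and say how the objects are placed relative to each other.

A is a rectangular door frame: two vertical jambs of 51×88 mm section, 2057 mm tall, with a clear opening 764 mm wide between their inner faces. A header 101 mm tall and 88 mm deep lies on top of the jambs and spans the full outside width.

B is a wooden ladder with two side rails of 51×70 mm section and 1229 mm height, set 341 mm apart overall. Between them run 4 rectangular rungs (70 mm deep, 37 mm thick), front faces flush with the rails' −y face. The bottom of the first rung is 304 mm above the floor and each subsequent rung is 240 mm higher than the one below.

The ladder is on the floor beside the door frame on its −x side.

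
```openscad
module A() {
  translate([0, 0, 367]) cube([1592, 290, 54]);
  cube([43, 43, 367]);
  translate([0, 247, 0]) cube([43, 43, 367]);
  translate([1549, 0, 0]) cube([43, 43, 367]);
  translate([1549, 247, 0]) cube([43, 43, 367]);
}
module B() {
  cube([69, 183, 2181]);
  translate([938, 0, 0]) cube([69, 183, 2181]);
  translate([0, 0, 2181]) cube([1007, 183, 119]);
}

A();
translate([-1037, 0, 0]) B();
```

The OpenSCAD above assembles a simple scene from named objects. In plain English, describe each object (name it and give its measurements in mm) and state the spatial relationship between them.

A is a long wooden bench with a 1592 mm (x) × 290 mm (y) seat, 54 mm thick, its top surface 421 mm above the floor. Four 43 mm square legs at the seat corners, flush with the edges, run from z = 0 to the seat underside.

B is a door frame. The clear opening is 869 mm wide and 2181 mm high. Two 69 mm wide jambs, 183 mm deep, stand either side of the opening from the floor to the top of the opening. A 119 mm thick head sits across the top of both jambs, spanning the full outside width of the frame.

The door frame is on the floor beside the bench on its −x side.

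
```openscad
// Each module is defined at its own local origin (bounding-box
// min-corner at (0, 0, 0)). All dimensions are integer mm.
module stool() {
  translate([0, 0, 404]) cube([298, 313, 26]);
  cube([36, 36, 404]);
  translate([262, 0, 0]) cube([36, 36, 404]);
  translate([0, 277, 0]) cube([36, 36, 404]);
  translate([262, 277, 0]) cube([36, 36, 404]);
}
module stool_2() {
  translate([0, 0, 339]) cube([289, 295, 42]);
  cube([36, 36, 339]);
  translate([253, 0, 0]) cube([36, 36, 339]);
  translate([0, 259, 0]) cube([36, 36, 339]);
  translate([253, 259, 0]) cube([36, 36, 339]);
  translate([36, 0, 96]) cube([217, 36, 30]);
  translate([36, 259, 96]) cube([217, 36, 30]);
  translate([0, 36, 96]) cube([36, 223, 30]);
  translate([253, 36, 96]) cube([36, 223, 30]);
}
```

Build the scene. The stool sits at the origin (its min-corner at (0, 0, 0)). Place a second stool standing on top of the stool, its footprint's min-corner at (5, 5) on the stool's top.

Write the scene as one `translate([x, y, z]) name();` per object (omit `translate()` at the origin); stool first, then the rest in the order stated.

stool();
translate([5, 5, 430]) stool_2();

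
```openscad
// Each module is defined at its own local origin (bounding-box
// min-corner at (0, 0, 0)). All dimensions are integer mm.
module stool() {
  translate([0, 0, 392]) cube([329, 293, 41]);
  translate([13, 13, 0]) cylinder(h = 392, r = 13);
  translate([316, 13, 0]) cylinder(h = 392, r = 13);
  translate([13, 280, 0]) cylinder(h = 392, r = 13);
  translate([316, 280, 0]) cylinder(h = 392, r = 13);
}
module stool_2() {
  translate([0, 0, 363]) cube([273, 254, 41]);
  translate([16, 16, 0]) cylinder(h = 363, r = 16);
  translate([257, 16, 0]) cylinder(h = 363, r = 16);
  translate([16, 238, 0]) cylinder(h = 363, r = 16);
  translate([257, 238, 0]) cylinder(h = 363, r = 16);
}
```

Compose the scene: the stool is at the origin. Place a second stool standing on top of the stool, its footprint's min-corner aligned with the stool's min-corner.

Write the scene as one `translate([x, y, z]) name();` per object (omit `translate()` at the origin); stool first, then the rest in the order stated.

stool();
translate([0, 0, 433]) stool_2();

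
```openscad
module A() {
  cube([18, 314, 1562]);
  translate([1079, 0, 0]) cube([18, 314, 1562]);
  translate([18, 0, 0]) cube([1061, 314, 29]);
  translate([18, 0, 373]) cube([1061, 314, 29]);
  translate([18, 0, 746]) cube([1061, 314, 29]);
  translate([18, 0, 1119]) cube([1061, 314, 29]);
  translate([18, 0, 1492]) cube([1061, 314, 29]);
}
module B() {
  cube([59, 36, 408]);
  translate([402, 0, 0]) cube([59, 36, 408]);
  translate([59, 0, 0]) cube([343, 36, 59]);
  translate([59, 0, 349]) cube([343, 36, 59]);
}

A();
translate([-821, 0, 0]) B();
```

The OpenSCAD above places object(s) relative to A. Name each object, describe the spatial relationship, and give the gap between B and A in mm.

A is a bookshelf. B is a picture frame. The picture frame is on the floor beside the bookshelf on its −x side. The gap between the picture frame and the bookshelf is 360 mm.

The picture frame's nearest face is 360 mm from the bookshelf's −x face.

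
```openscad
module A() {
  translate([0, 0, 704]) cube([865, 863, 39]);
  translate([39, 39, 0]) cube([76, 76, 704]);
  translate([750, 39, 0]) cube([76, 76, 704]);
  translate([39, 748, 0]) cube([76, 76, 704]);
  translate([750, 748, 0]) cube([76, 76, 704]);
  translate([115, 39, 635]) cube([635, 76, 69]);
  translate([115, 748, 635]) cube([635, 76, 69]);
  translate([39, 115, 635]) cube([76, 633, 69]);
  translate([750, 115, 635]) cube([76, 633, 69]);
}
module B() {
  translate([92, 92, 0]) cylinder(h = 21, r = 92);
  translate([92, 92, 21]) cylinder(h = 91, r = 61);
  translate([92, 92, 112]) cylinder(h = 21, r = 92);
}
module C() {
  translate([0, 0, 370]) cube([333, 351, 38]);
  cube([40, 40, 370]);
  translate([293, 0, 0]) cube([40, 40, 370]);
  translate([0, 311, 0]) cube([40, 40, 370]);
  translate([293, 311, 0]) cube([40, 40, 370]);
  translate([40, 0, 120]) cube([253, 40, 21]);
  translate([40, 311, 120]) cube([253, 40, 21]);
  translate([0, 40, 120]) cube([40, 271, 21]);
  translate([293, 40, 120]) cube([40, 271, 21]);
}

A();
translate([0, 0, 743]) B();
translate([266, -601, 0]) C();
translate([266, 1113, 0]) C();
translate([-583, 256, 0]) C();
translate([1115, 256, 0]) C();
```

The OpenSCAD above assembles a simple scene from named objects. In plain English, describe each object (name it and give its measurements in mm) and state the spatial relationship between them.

A is a rectangular dining table. The top is 865×863×39 mm with its upper surface at z = 743 mm. It stands on four 76×76 mm square legs, each inset 39 mm from the nearest pair of top edges, running from the floor to the underside of the top. Four apron rails, 76 mm thick and 69 mm tall, run between adjacent legs with their top edges flush with the underside of the top and their outer faces flush with the legs' outer faces.

B is a spool: two coaxial disc flanges of radius 92 mm and thickness 21 mm, joined by a core cylinder of radius 61 mm and height 91 mm. The lower flange rests on z = 0 and the three cylinders share a vertical axis.

C is a four-legged stool. The seat is a 333×351×38 mm slab whose top surface is at z = 408 mm; four square legs, each 40×40 mm in cross-section, run from the floor (z = 0) to the underside of the seat, each flush with a corner of the seat. Four stretchers, 40 mm wide and 21 mm tall, connect adjacent legs with their undersides at z = 120 mm, each running between the inner faces of the legs it joins and aligned with the legs' outer faces on the other axis.

The spool is on top of the table. Four stools sit around the table at the −y, +y, −x, +x sides.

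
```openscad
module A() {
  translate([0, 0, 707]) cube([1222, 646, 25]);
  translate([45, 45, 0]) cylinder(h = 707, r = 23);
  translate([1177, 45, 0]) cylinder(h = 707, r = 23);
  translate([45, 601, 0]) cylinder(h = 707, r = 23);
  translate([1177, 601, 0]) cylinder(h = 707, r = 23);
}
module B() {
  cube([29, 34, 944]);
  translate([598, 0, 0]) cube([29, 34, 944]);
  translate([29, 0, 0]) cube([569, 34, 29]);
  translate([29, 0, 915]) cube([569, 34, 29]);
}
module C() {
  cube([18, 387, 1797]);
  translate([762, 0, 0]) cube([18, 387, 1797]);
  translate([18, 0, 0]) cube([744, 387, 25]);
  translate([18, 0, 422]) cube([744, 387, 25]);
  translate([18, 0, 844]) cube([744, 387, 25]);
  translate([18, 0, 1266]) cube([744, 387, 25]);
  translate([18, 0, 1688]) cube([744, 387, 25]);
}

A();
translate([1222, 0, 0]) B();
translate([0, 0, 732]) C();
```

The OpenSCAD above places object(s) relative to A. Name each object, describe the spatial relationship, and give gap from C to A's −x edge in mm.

A is a table. B is a picture frame. C is a bookshelf. The picture frame is against the table's +x side, with their −y faces flush. The bookshelf is on top of the table. The gap from the bookshelf to the table's −x edge is 0 mm.

The bookshelf's min-x is at 0; the table's min-x is 0; gap = 0 mm.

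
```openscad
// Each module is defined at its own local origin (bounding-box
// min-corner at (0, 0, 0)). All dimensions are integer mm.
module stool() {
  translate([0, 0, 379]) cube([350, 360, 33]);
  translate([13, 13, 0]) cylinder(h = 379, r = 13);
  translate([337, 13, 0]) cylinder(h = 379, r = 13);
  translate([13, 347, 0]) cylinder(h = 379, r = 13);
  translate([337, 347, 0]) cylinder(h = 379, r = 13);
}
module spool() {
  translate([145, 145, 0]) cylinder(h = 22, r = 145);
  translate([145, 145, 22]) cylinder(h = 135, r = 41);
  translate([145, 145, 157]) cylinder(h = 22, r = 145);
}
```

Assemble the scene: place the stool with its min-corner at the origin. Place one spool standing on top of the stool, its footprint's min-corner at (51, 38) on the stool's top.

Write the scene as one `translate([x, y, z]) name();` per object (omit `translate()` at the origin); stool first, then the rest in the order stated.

stool();
translate([51, 38, 412]) spool();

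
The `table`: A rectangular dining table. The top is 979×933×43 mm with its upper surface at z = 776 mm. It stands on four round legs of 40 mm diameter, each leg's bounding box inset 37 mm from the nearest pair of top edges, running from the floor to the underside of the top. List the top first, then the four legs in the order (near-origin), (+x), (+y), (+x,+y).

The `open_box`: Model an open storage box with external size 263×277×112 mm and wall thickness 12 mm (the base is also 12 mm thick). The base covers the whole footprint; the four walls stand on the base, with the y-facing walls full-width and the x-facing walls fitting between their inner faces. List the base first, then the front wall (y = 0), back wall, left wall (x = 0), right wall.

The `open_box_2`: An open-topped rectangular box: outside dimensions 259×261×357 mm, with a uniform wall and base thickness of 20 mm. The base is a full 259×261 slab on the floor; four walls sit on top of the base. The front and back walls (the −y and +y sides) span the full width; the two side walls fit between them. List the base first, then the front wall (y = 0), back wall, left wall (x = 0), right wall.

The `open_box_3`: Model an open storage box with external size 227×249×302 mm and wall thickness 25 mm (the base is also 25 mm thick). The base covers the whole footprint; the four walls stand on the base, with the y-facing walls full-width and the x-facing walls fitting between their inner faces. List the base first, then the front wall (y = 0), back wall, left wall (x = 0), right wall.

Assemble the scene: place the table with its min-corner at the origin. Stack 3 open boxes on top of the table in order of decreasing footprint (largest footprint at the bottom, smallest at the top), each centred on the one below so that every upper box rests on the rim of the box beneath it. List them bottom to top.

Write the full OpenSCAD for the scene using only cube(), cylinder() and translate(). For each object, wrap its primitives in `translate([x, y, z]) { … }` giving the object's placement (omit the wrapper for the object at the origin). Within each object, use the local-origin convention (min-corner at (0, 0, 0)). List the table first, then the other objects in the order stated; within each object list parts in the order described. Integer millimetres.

translate([0, 0, 733]) cube([979, 933, 43]);
translate([57, 57, 0]) cylinder(h = 733, r = 20);
translate([922, 57, 0]) cylinder(h = 733, r = 20);
translate([57, 876, 0]) cylinder(h = 733, r = 20);
translate([922, 876, 0]) cylinder(h = 733, r = 20);
translate([358, 328, 776]) {
  cube([263, 277, 12]);
  translate([0, 0, 12]) cube([263, 12, 100]);
  translate([0, 265, 12]) cube([263, 12, 100]);
  translate([0, 12, 12]) cube([12, 253, 100]);
  translate([251, 12, 12]) cube([12, 253, 100]);
}
translate([360, 336, 888]) {
  cube([259, 261, 20]);
  translate([0, 0, 20]) cube([259, 20, 337]);
  translate([0, 241, 20]) cube([259, 20, 337]);
  translate([0, 20, 20]) cube([20, 221, 337]);
  translate([239, 20, 20]) cube([20, 221, 337]);
}
translate([376, 342, 1245]) {
  cube([227, 249, 25]);
  translate([0, 0, 25]) cube([227, 25, 277]);
  translate([0, 224, 25]) cube([227, 25, 277]);
  translate([0, 25, 25]) cube([25, 199, 277]);
  translate([202, 25, 25]) cube([25, 199, 277]);
}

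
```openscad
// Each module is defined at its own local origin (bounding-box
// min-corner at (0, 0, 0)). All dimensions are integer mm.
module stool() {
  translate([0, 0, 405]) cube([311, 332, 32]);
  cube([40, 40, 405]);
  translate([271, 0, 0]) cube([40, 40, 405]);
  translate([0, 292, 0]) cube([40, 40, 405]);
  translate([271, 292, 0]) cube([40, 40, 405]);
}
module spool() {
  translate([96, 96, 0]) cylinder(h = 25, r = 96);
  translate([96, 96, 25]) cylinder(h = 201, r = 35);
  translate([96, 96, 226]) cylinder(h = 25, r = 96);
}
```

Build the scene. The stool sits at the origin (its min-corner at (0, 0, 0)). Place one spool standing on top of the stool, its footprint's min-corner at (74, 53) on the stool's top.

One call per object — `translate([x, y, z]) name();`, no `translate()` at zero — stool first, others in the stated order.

stool();
translate([74, 53, 437]) spool();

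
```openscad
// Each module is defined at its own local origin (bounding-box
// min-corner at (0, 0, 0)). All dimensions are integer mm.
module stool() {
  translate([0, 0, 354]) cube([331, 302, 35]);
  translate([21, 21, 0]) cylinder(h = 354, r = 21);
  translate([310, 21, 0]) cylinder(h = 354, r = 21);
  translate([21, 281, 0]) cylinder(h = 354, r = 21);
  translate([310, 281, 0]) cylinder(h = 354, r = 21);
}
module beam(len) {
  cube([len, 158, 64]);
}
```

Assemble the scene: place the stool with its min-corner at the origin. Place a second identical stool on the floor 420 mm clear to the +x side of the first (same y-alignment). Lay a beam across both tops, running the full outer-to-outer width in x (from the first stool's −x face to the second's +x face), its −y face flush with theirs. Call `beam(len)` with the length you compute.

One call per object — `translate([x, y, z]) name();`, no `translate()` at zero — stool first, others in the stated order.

stool();
translate([751, 0, 0]) stool();
translate([0, 0, 389]) beam(1082);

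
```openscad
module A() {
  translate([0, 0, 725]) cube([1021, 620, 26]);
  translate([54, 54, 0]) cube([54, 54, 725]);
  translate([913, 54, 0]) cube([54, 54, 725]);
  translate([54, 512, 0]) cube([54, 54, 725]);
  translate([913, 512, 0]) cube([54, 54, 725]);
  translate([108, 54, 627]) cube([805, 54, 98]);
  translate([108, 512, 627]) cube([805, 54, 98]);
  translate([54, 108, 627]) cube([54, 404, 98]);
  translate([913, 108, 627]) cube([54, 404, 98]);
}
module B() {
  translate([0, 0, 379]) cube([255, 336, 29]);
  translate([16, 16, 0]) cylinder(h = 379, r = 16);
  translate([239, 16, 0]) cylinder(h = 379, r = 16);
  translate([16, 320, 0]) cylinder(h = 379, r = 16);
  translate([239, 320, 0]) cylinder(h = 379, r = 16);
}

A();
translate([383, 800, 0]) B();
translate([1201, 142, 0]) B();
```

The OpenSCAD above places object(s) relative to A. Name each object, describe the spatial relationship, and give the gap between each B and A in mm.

A is a table. B is a stool. Two stools sit around the table at the +y, +x sides. The gap between each stool and the table is 180 mm.

Each stool's nearest face is 180 mm from the table's bounding box.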